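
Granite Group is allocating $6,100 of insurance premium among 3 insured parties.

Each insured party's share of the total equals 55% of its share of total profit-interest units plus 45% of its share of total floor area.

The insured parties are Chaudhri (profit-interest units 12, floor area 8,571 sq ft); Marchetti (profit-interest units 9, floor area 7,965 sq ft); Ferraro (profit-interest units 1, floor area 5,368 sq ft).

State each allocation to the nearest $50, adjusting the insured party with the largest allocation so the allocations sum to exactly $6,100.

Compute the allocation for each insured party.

Chaudhri: $2,900 | Marchetti: $2,350 | Ferraro: $850

Profit-interest units total 22; floor area total 21,904.
Combined weights (55% profit-interest units + 45% floor area): Chaudhri 0.4761; Marchetti 0.3886; Ferraro 0.1353.
Proportional shares: Chaudhri 2,904.11; Marchetti 2,370.67; Ferraro 825.22.
Rounded to nearest $50: Chaudhri $2,900; Marchetti $2,350; Ferraro $850. Sum = $6,100.
Rounded total matches; no reconciliation needed.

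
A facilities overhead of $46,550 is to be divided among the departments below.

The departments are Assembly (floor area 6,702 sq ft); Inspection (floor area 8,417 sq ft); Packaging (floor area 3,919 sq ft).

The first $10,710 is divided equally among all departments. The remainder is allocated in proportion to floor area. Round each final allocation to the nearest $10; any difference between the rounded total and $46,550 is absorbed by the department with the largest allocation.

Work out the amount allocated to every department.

$10,710 shared equally gives $3,570 per department.
Remainder $35,840 by floor area (total 19,038): Assembly 12,616.85 → $12,620; Inspection 15,845.43 → $15,850; Packaging 7,377.72 → $7,380.
Rounding difference −$10 on remainder applied to Inspection.
Totals: Assembly $3,570 + $12,620 = $16,190; Inspection $3,570 + $15,840 = $19,410; Packaging $3,570 + $7,380 = $10,950.

Assembly: $16,190 · Inspection: $19,410 · Packaging: $10,950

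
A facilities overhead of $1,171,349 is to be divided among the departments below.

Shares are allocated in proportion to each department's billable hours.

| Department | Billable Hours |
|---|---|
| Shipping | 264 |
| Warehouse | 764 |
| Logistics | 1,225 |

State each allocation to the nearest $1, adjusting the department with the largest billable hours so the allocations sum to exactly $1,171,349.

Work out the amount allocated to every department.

Total billable hours = 264 + 764 + 1,225 = 2,253.
Unrounded shares: Shipping 137,255.28; Warehouse 397,208.45; Logistics 636,885.28.
At nearest $1: Shipping $137,255; Warehouse $397,208; Logistics $636,885. Sum = $1,171,348.
Difference $1,171,349 − $1,171,348 = +$1 applied to largest billable hours (Logistics): Logistics becomes $636,886.

Shipping: $137,255 · Warehouse: $397,208 · Logistics: $636,886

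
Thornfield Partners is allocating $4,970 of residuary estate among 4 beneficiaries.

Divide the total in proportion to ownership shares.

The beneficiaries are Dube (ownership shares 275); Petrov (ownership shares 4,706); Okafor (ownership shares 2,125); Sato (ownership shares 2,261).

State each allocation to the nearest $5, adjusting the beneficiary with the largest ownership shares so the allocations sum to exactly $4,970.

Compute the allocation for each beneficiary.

Dube: $145 · Petrov: $2,500 · Okafor: $1,125 · Sato: $1,200

Ownership shares total: 9,367.
Raw shares: Dube 275/9,367 × $4,970 = 145.91; Petrov 4,706/9,367 × $4,970 = 2,496.94; Okafor 2,125/9,367 × $4,970 = 1,127.495; Sato 2,261/9,367 × $4,970 = 1,199.66.
Rounded to nearest $5: Dube $145; Petrov $2,495; Okafor $1,125; Sato $1,200. Sum = $4,965.
Difference $4,970 − $4,965 = +$5 applied to largest ownership shares (Petrov): Petrov becomes $2,500.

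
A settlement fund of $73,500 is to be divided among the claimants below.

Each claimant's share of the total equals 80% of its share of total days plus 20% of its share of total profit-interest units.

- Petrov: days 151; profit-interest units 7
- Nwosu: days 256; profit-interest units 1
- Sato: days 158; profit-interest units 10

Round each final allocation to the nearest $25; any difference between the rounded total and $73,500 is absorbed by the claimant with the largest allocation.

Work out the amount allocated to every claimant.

Petrov: $21,425; Nwosu: $27,475; Sato: $24,600

Totals — days 565, profit-interest units 18.
Combined weights (80% days + 20% profit-interest units): Petrov 0.2916; Nwosu 0.3736; Sato 0.3348.
Pro-rata amounts: Petrov 21,431.36; Nwosu 27,458.79; Sato 24,609.85.
At nearest $25: Petrov $21,425; Nwosu $27,450; Sato $24,600. Sum = $73,475.
Difference $73,500 − $73,475 = +$25 applied to largest allocation (Nwosu): Nwosu becomes $27,475.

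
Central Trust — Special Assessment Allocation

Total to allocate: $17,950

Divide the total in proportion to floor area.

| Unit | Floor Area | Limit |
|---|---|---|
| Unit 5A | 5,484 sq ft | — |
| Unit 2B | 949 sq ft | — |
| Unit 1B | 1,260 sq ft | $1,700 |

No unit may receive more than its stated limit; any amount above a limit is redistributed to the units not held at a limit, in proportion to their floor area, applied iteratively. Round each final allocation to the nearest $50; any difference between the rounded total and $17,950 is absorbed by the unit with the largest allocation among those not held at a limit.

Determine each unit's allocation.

Unit 5A: $13,850 · Unit 2B: $2,400 · Unit 1B: $1,700

Combined floor area = 7,693.
Pro-rata shares before constraints: Unit 5A 12,795.76; Unit 2B 2,214.29; Unit 1B 2,939.95.
Cap binds for Unit 1B ($1,700); balance $16,250 reallocated over remaining floor area 6,433.
Shares after redistribution: Unit 5A 13,852.79 → $13,850; Unit 2B 2,397.21 → $2,400.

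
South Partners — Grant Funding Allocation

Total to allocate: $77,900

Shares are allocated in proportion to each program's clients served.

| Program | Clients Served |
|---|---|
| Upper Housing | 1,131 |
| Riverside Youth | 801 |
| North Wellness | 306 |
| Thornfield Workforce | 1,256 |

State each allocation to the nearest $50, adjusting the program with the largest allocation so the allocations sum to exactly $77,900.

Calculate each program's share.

Upper Housing: $25,200 | Riverside Youth: $17,850 | North Wellness: $6,800 | Thornfield Workforce: $28,050

Sum of clients served: 3,494.
Pro-rata amounts: Upper Housing 1,131/3,494 × $77,900 = 25,216.06; Riverside Youth 801/3,494 × $77,900 = 17,858.59; North Wellness 306/3,494 × $77,900 = 6,822.38; Thornfield Workforce 1,256/3,494 × $77,900 = 28,002.98.
At nearest $50: Upper Housing $25,200; Riverside Youth $17,850; North Wellness $6,800; Thornfield Workforce $28,000. Sum = $77,850.
Difference $77,900 − $77,850 = +$50 applied to largest allocation (Thornfield Workforce): Thornfield Workforce becomes $28,050.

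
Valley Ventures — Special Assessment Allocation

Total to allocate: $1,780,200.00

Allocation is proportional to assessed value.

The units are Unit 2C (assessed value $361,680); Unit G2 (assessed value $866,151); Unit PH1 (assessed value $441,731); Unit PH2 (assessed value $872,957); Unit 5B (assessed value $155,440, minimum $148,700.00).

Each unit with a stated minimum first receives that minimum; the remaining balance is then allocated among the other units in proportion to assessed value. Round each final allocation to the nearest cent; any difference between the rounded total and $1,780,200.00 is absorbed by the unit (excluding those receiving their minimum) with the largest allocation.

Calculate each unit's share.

Fund the minimums — Unit 5B $148,700.00. Residual $1,631,500.00.
Residual split over remaining assessed value 2,542,519: Unit 2C 232,085.1565 → $232,085.16; Unit G2 555,797.3634 → $555,797.36; Unit PH1 283,452.7988 → $283,452.80; Unit PH2 560,164.6814 → $560,164.68.

Unit 2C: $232,085.16 · Unit G2: $555,797.36 · Unit PH1: $283,452.80 · Unit PH2: $560,164.68 · Unit 5B: $148,700.00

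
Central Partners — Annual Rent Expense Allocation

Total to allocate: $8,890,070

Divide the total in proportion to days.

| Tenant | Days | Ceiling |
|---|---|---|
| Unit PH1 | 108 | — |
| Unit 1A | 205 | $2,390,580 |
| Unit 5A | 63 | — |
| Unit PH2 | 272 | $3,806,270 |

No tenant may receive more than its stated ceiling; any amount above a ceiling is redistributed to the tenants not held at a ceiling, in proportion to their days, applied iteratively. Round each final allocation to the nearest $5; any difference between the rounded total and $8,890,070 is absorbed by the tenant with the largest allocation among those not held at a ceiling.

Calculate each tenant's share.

Total days = 648.
Pro-rata shares before constraints: Unit PH1 1,481,678.33; Unit 1A 2,812,444.98; Unit 5A 864,312.36; Unit PH2 3,731,634.32.
Capped: Unit 1A ($2,390,580); residual $6,499,490 reallocated over remaining days 443.
Capped: Unit PH2 ($3,806,270); residual $2,693,220 reallocated over remaining days 171.
Redistributed shares: Unit PH1 1,700,981.05 → $1,700,980; Unit 5A 992,238.95 → $992,240.

Unit PH1: $1,700,980 | Unit 1A: $2,390,580 | Unit 5A: $992,240 | Unit PH2: $3,806,270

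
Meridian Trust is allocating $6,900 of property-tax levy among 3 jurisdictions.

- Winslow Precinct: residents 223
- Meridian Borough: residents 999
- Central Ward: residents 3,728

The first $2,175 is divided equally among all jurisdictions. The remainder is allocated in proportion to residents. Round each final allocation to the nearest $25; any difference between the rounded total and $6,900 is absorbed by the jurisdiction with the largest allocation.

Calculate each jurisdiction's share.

Winslow Precinct: $950 | Meridian Borough: $1,675 | Central Ward: $4,275

First tranche $2,175 split equally: $725 each.
Remainder $4,725 by residents (total 4,950): Winslow Precinct 212.86 → $225; Meridian Borough 953.59 → $950; Central Ward 3,558.55 → $3,550.
Totals: Winslow Precinct $725 + $225 = $950; Meridian Borough $725 + $950 = $1,675; Central Ward $725 + $3,550 = $4,275.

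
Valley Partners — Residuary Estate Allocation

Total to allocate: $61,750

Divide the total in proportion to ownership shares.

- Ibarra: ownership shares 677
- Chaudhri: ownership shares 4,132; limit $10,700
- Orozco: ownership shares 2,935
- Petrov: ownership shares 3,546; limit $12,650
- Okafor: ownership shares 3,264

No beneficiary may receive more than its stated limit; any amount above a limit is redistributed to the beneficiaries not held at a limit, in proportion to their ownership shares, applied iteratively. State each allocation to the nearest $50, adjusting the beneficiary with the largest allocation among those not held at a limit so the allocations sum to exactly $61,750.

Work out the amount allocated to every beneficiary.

Ownership shares total: 14,554.
Pro-rata shares before constraints: Ibarra 2,872.39; Chaudhri 17,531.33; Orozco 12,452.68; Petrov 15,045.04; Okafor 13,848.56.
Held at cap: Chaudhri ($10,700), Petrov ($12,650); remaining pool $38,400 reallocated over remaining ownership shares 6,876.
Redistributed shares: Ibarra 3,780.80 → $3,800; Orozco 16,390.92 → $16,400; Okafor 18,228.27 → $18,250.
Rounding difference −$50 applied to Okafor → $18,200.

Ibarra: $3,800; Chaudhri: $10,700; Orozco: $16,400; Petrov: $12,650; Okafor: $18,200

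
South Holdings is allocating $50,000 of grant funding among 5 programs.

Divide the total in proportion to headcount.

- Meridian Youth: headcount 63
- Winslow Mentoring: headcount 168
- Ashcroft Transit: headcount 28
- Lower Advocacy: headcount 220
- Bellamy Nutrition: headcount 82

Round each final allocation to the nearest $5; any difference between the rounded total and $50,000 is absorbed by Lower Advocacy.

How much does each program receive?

Meridian Youth: $5,615 · Winslow Mentoring: $14,975 · Ashcroft Transit: $2,495 · Lower Advocacy: $19,605 · Bellamy Nutrition: $7,310

Combined headcount = 561.
Pro-rata amounts: Meridian Youth 63/561 × $50,000 = 5,614.97; Winslow Mentoring 168/561 × $50,000 = 14,973.26; Ashcroft Transit 28/561 × $50,000 = 2,495.54; Lower Advocacy 220/561 × $50,000 = 19,607.84; Bellamy Nutrition 82/561 × $50,000 = 7,308.38.
Rounded to nearest $5: Meridian Youth $5,615; Winslow Mentoring $14,975; Ashcroft Transit $2,495; Lower Advocacy $19,610; Bellamy Nutrition $7,310. Sum = $50,005.
Difference $50,000 − $50,005 = −$5 applied to Lower Advocacy: Lower Advocacy becomes $19,605.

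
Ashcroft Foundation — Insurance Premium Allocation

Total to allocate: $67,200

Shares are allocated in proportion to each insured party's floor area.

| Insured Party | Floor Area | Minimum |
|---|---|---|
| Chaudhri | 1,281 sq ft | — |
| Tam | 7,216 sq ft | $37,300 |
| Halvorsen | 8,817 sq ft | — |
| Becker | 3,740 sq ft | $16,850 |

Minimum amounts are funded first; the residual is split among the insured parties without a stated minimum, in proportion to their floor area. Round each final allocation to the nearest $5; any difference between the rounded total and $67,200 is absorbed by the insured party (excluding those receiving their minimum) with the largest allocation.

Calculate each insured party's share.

Fund the minimums — Tam $37,300; Becker $16,850. Residual $13,050.
Residual split over remaining floor area 10,098: Chaudhri 1,655.48 → $1,655; Halvorsen 11,394.52 → $11,395.

Chaudhri: $1,655 · Tam: $37,300 · Halvorsen: $11,395 · Becker: $16,850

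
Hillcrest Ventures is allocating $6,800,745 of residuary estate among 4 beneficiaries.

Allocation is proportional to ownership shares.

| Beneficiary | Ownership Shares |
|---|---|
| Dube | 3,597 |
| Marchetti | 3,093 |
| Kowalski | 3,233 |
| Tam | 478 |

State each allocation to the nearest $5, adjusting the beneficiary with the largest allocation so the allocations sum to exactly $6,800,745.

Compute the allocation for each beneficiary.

Dube: $2,351,910; Marchetti: $2,022,375; Kowalski: $2,113,915; Tam: $312,545

Ownership shares total: 10,401.
Unrounded shares: Dube 3,597/10,401 × $6,800,745 = 2,351,916.14; Marchetti 3,093/10,401 × $6,800,745 = 2,022,373.26; Kowalski 3,233/10,401 × $6,800,745 = 2,113,912.95; Tam 478/10,401 × $6,800,745 = 312,542.65.
At nearest $5: Dube $2,351,915; Marchetti $2,022,375; Kowalski $2,113,915; Tam $312,545. Sum = $6,800,750.
Difference $6,800,745 − $6,800,750 = −$5 applied to largest allocation (Dube): Dube becomes $2,351,910.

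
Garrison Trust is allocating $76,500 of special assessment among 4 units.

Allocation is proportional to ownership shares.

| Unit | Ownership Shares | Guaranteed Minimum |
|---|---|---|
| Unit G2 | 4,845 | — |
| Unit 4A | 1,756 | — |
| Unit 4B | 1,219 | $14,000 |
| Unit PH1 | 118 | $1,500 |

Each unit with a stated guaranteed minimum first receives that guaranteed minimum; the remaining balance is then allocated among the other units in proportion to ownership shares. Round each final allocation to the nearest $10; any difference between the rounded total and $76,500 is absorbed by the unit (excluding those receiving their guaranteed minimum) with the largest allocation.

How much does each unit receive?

Minimums first: Unit 4B $14,000; Unit PH1 $1,500. Residual $61,000.
Residual split over remaining ownership shares 6,601: Unit G2 44,772.76 → $44,770; Unit 4A 16,227.24 → $16,230.

Unit G2: $44,770 · Unit 4A: $16,230 · Unit 4B: $14,000 · Unit PH1: $1,500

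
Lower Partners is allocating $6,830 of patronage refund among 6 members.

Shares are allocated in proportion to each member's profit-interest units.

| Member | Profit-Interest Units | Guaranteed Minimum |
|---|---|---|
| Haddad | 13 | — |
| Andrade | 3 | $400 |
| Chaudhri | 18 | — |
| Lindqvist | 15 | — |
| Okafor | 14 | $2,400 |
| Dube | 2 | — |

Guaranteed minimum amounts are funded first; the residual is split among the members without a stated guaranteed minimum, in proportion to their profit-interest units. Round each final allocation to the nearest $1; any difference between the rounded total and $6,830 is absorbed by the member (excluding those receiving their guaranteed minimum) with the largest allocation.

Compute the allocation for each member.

Haddad: $1,091 · Andrade: $400 · Chaudhri: $1,512 · Lindqvist: $1,259 · Okafor: $2,400 · Dube: $168

Guaranteed amounts: Andrade $400; Okafor $2,400. Remaining pool $4,030.
Remaining pool split over remaining profit-interest units 48: Haddad 1,091.46 → $1,091; Chaudhri 1,511.25 → $1,511; Lindqvist 1,259.38 → $1,259; Dube 167.92 → $168.
Rounding difference +$1 applied to Chaudhri → $1,512.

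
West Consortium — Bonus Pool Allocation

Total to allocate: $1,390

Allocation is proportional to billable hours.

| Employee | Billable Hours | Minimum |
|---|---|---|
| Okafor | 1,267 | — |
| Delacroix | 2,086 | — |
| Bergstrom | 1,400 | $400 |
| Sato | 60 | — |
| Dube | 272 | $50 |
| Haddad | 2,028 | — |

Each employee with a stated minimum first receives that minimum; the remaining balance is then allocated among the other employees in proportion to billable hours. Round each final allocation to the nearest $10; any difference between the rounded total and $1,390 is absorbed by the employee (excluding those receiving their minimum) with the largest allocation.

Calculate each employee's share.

Okafor: $220 · Delacroix: $360 · Bergstrom: $400 · Sato: $10 · Dube: $50 · Haddad: $350

Minimums first: Bergstrom $400; Dube $50. Residual $940.
Residual split over remaining billable hours 5,441: Okafor 218.89 → $220; Delacroix 360.38 → $360; Sato 10.37 → $10; Haddad 350.36 → $350.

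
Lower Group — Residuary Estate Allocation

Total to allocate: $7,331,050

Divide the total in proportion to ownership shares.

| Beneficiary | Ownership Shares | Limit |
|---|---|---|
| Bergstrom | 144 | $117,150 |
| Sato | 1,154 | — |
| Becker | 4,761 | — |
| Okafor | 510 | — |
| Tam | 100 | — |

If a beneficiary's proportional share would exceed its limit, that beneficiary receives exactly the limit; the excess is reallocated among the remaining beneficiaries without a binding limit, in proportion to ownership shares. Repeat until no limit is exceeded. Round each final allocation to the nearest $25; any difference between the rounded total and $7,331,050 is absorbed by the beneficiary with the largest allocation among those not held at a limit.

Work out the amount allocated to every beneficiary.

Bergstrom: $117,150; Sato: $1,275,850; Becker: $5,263,650; Okafor: $563,850; Tam: $110,550

Total ownership shares = 6,669.
Pro-rata shares before constraints: Bergstrom 158,295.28; Sato 1,268,560.76; Becker 5,233,637.58; Okafor 560,629.10; Tam 109,927.28.
Held at cap: Bergstrom ($117,150); balance $7,213,900 reallocated over remaining ownership shares 6,525.
Remaining shares: Sato 1,275,837.64 → $1,275,850; Becker 5,263,659.45 → $5,263,650; Okafor 563,845.06 → $563,850; Tam 110,557.85 → $110,550.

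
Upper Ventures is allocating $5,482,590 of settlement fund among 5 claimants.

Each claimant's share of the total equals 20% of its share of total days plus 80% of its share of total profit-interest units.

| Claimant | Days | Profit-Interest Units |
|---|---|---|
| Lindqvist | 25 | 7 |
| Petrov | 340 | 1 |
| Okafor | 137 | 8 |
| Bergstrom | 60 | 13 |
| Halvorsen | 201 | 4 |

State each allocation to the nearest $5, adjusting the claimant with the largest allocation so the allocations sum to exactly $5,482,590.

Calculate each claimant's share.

Lindqvist: $966,305 | Petrov: $621,530 | Okafor: $1,260,175 | Bergstrom: $1,814,075 | Halvorsen: $820,505

Days total 763; profit-interest units total 33.
Blended shares (20% days + 80% profit-interest units): Lindqvist 0.1763; Petrov 0.1134; Okafor 0.2299; Bergstrom 0.3309; Halvorsen 0.1497.
Unrounded shares: Lindqvist 966,306.76; Petrov 621,530.04; Okafor 1,260,174.80; Bergstrom 1,814,073.39; Halvorsen 820,505.01.
At nearest $5: Lindqvist $966,305; Petrov $621,530; Okafor $1,260,175; Bergstrom $1,814,075; Halvorsen $820,505. Sum = $5,482,590.
No rounding difference to absorb.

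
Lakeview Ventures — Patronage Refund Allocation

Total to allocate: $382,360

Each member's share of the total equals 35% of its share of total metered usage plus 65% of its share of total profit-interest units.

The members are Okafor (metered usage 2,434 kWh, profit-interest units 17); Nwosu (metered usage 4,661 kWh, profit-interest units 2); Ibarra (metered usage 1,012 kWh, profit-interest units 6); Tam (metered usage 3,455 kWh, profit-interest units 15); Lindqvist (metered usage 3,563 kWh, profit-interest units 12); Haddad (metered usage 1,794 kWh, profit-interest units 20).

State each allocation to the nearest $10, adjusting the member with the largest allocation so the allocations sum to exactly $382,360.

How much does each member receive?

Metered usage total 16,919; profit-interest units total 72.
Blended shares (35% metered usage + 65% profit-interest units): Okafor 0.2038; Nwosu 0.1145; Ibarra 0.0751; Tam 0.2069; Lindqvist 0.1820; Haddad 0.2177.
Unrounded shares: Okafor 77,934.11; Nwosu 43,771.33; Ibarra 28,715.89; Tam 79,106.29; Lindqvist 69,604.97; Haddad 83,227.41.
At nearest $10: Okafor $77,930; Nwosu $43,770; Ibarra $28,720; Tam $79,110; Lindqvist $69,600; Haddad $83,230. Sum = $382,360.
Rounded total matches; no reconciliation needed.

Okafor: $77,930 · Nwosu: $43,770 · Ibarra: $28,720 · Tam: $79,110 · Lindqvist: $69,600 · Haddad: $83,230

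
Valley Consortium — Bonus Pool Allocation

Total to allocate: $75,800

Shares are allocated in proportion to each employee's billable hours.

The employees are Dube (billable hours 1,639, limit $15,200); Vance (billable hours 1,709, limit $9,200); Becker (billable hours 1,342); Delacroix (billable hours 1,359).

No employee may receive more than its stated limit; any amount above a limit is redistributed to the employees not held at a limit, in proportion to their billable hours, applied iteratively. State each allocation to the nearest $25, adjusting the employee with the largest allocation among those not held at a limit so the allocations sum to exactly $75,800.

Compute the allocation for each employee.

Dube: $15,200; Vance: $9,200; Becker: $25,550; Delacroix: $25,850

Combined billable hours = 6,049.
Proportional shares (ignoring caps): Dube 20,538.30; Vance 21,415.47; Becker 16,816.60; Delacroix 17,029.62.
Held at cap: Dube ($15,200), Vance ($9,200); residual $51,400 reallocated over remaining billable hours 2,701.
Shares after redistribution: Becker 25,538.25 → $25,550; Delacroix 25,861.75 → $25,850.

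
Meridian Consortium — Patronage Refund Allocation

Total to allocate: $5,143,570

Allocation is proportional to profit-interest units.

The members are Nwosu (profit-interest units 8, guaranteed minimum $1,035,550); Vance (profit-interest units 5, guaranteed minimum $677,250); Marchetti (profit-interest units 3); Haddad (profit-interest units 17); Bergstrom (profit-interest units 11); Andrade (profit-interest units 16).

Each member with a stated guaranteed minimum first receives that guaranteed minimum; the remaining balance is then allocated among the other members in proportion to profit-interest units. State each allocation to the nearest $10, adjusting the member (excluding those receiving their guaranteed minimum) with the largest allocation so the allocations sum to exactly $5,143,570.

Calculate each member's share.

Nwosu: $1,035,550 · Vance: $677,250 · Marchetti: $218,990 · Haddad: $1,240,910 · Bergstrom: $802,950 · Andrade: $1,167,920

Minimums first: Nwosu $1,035,550; Vance $677,250. Remaining pool $3,430,770.
Remaining pool split over remaining profit-interest units 47: Marchetti 218,985.32 → $218,990; Haddad 1,240,916.81 → $1,240,920; Bergstrom 802,946.17 → $802,950; Andrade 1,167,921.70 → $1,167,920.
Rounding difference −$10 applied to Haddad → $1,240,910.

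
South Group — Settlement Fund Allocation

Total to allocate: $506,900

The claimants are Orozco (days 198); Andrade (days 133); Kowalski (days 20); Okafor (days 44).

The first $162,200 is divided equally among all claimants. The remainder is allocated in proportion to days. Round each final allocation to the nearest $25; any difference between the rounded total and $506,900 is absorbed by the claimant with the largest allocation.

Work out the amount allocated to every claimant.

Equal tier: $162,200 ÷ 4 = $40,550 apiece.
Remainder $344,700 by days (total 395): Orozco 172,786.33 → $172,775; Andrade 116,063.54 → $116,075; Kowalski 17,453.16 → $17,450; Okafor 38,396.96 → $38,400.
Totals: Orozco $40,550 + $172,775 = $213,325; Andrade $40,550 + $116,075 = $156,625; Kowalski $40,550 + $17,450 = $58,000; Okafor $40,550 + $38,400 = $78,950.

Orozco: $213,325 | Andrade: $156,625 | Kowalski: $58,000 | Okafor: $78,950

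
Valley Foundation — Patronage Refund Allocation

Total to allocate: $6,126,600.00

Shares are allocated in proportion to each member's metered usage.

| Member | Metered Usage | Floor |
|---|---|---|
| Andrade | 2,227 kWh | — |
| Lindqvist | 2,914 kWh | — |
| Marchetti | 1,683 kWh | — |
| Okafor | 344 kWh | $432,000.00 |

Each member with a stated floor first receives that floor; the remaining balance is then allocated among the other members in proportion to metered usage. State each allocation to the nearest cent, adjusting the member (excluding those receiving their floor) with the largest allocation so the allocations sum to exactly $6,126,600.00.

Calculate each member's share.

Fund the minimums — Okafor $432,000.00. Remaining pool $5,694,600.00.
Remaining pool split over remaining metered usage 6,824: Andrade 1,858,422.3623 → $1,858,422.36; Lindqvist 2,431,721.0434 → $2,431,721.04; Marchetti 1,404,456.5944 → $1,404,456.59.
Rounding difference +$0.01 applied to Lindqvist → $2,431,721.05.

Andrade: $1,858,422.36; Lindqvist: $2,431,721.05; Marchetti: $1,404,456.59; Okafor: $432,000.00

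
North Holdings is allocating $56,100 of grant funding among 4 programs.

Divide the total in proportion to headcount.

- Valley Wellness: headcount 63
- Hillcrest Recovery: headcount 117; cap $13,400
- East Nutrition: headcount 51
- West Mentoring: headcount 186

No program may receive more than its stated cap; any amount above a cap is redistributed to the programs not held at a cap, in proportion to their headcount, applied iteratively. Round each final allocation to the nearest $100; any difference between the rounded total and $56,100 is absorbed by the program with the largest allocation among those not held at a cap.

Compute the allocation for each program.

Sum of headcount: 417.
Unconstrained shares: Valley Wellness 8,475.54; Hillcrest Recovery 15,740.29; East Nutrition 6,861.15; West Mentoring 25,023.02.
Held at cap: Hillcrest Recovery ($13,400); residual $42,700 reallocated over remaining headcount 300.
Remaining shares: Valley Wellness 8,967.00 → $9,000; East Nutrition 7,259.00 → $7,300; West Mentoring 26,474.00 → $26,500.
Rounding difference −$100 applied to West Mentoring → $26,400.

Valley Wellness: $9,000 · Hillcrest Recovery: $13,400 · East Nutrition: $7,300 · West Mentoring: $26,400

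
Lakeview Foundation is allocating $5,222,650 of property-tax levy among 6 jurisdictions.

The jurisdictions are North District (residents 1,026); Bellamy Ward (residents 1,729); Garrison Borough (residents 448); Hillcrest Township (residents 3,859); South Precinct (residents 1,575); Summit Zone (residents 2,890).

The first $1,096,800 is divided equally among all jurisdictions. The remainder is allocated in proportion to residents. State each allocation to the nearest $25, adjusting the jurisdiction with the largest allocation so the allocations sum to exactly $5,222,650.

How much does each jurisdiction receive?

North District: $550,025 | Bellamy Ward: $801,650 | Garrison Borough: $343,150 | Hillcrest Township: $1,564,050 | South Precinct: $746,550 | Summit Zone: $1,217,225

Equal tier: $1,096,800 ÷ 6 = $182,800 apiece.
Remainder $4,125,850 by residents (total 11,527): North District 367,235.37 → $367,225; Bellamy Ward 618,859.60 → $618,850; Garrison Borough 160,352.29 → $160,350; Hillcrest Township 1,381,248.82 → $1,381,250; South Precinct 563,738.51 → $563,750; Summit Zone 1,034,415.42 → $1,034,425.
Totals: North District $182,800 + $367,225 = $550,025; Bellamy Ward $182,800 + $618,850 = $801,650; Garrison Borough $182,800 + $160,350 = $343,150; Hillcrest Township $182,800 + $1,381,250 = $1,564,050; South Precinct $182,800 + $563,750 = $746,550; Summit Zone $182,800 + $1,034,425 = $1,217,225.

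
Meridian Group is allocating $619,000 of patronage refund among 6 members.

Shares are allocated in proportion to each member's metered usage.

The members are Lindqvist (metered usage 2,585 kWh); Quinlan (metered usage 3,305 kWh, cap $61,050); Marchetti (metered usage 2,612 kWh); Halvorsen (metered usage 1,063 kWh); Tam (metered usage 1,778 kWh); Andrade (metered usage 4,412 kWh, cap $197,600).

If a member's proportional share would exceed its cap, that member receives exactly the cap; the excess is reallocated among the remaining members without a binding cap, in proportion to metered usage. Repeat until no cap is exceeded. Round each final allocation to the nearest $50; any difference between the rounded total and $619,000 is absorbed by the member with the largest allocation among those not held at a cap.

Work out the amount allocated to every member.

Lindqvist: $115,900; Quinlan: $61,050; Marchetti: $117,100; Halvorsen: $47,650; Tam: $79,700; Andrade: $197,600

Sum of metered usage: 15,755.
Proportional shares (ignoring caps): Lindqvist 101,562.36; Quinlan 129,850.52; Marchetti 102,623.17; Halvorsen 41,764.33; Tam 69,856.05; Andrade 173,343.57.
Capped: Quinlan ($61,050); residual $557,950 reallocated over remaining metered usage 12,450.
Capped: Andrade ($197,600); residual $360,350 reallocated over remaining metered usage 8,038.
Redistributed shares: Lindqvist 115,887.63 → $115,900; Marchetti 117,098.06 → $117,100; Halvorsen 47,655.14 → $47,650; Tam 79,709.17 → $79,700.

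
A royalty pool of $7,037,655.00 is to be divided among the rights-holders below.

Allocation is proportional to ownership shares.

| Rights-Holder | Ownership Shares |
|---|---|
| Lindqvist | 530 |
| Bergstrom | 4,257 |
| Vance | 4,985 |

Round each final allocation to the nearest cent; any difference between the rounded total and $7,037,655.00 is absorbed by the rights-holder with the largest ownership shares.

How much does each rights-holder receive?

Lindqvist: $381,698.44 · Bergstrom: $3,065,830.67 · Vance: $3,590,125.89

Sum of ownership shares: 530 + 4,257 + 4,985 = 9,772.
Pro-rata amounts: Lindqvist 381,698.4394; Bergstrom 3,065,830.6728; Vance 3,590,125.8877.
After rounding (cent): Lindqvist $381,698.44; Bergstrom $3,065,830.67; Vance $3,590,125.89. Sum = $7,037,655.00.
Sum already equals the total — no adjustment.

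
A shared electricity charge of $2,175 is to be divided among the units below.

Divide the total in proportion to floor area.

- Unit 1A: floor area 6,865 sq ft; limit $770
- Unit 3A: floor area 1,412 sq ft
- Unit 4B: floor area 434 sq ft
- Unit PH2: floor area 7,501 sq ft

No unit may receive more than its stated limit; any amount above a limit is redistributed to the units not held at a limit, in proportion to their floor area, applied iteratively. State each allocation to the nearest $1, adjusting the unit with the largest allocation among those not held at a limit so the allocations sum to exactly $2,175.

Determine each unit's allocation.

Floor area total: 16,212.
Unconstrained shares: Unit 1A 921.01; Unit 3A 189.43; Unit 4B 58.23; Unit PH2 1,006.33.
Cap binds for Unit 1A ($770); balance $1,405 reallocated over remaining floor area 9,347.
Remaining shares: Unit 3A 212.25 → $212; Unit 4B 65.24 → $65; Unit PH2 1,127.52 → $1,128.

Unit 1A: $770; Unit 3A: $212; Unit 4B: $65; Unit PH2: $1,128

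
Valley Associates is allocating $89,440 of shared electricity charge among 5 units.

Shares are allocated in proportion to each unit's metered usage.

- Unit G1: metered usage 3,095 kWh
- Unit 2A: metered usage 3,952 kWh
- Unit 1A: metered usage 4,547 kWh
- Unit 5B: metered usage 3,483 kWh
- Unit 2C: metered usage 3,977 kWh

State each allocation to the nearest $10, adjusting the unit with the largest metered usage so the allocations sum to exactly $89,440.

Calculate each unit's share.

Unit G1: $14,530 · Unit 2A: $18,550 · Unit 1A: $21,340 · Unit 5B: $16,350 · Unit 2C: $18,670

Total metered usage = 3,095 + 3,952 + 4,547 + 3,483 + 3,977 = 19,054.
Raw shares: Unit G1 14,528.02; Unit 2A 18,550.80; Unit 1A 21,343.74; Unit 5B 16,349.30; Unit 2C 18,668.15.
After rounding ($10): Unit G1 $14,530; Unit 2A $18,550; Unit 1A $21,340; Unit 5B $16,350; Unit 2C $18,670. Sum = $89,440.
Rounded total matches; no reconciliation needed.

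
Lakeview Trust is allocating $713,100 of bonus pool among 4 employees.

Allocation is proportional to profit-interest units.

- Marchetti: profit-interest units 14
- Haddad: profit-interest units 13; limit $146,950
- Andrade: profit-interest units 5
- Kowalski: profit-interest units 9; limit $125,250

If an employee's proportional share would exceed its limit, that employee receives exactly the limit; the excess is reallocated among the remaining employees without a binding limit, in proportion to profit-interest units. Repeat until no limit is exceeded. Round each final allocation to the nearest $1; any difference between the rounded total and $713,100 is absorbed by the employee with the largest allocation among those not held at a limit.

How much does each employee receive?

Profit-interest units total: 41.
Unconstrained shares: Marchetti 243,497.56; Haddad 226,104.88; Andrade 86,963.41; Kowalski 156,534.15.
Held at cap: Haddad ($146,950), Kowalski ($125,250); remaining pool $440,900 reallocated over remaining profit-interest units 19.
Remaining shares: Marchetti 324,873.68 → $324,874; Andrade 116,026.32 → $116,026.

Marchetti: $324,874 | Haddad: $146,950 | Andrade: $116,026 | Kowalski: $125,250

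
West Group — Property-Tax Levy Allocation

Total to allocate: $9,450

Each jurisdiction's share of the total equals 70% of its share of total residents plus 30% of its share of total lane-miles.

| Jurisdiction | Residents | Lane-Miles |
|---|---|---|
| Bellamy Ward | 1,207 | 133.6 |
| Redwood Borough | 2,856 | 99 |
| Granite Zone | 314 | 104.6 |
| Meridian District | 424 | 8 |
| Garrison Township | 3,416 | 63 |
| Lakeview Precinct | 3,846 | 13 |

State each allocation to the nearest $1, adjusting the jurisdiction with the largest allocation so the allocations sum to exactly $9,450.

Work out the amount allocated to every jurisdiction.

Bellamy Ward: $1,561 · Redwood Borough: $2,232 · Granite Zone: $876 · Meridian District: $286 · Garrison Township: $2,298 · Lakeview Precinct: $2,197

Residents total 12,063; lane-miles total 421.2.
Blended shares (70% residents + 30% lane-miles): Bellamy Ward 0.1652; Redwood Borough 0.2362; Granite Zone 0.0927; Meridian District 0.0303; Garrison Township 0.2431; Lakeview Precinct 0.2324.
Pro-rata amounts: Bellamy Ward 1,561.11; Redwood Borough 2,232.49; Granite Zone 876.23; Meridian District 286.36; Garrison Township 2,297.27; Lakeview Precinct 2,196.54.
After rounding ($1): Bellamy Ward $1,561; Redwood Borough $2,232; Granite Zone $876; Meridian District $286; Garrison Township $2,297; Lakeview Precinct $2,197. Sum = $9,449.
Difference $9,450 − $9,449 = +$1 applied to largest allocation (Garrison Township): Garrison Township becomes $2,298.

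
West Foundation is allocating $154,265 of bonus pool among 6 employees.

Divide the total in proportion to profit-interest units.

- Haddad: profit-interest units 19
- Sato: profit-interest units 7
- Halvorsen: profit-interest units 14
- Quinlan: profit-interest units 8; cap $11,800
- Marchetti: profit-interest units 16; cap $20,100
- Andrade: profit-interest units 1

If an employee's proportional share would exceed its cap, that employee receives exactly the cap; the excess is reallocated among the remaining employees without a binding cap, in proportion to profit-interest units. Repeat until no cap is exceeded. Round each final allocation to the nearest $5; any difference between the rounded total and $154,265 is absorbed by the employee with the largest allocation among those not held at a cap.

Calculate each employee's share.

Profit-interest units total: 65.
Pro-rata shares before constraints: Haddad 45,092.85; Sato 16,613.15; Halvorsen 33,226.31; Quinlan 18,986.46; Marchetti 37,972.92; Andrade 2,373.31.
Capped: Quinlan ($11,800), Marchetti ($20,100); balance $122,365 reallocated over remaining profit-interest units 41.
Shares after redistribution: Haddad 56,705.73 → $56,705; Sato 20,891.59 → $20,890; Halvorsen 41,783.17 → $41,785; Andrade 2,984.51 → $2,985.

Haddad: $56,705 · Sato: $20,890 · Halvorsen: $41,785 · Quinlan: $11,800 · Marchetti: $20,100 · Andrade: $2,985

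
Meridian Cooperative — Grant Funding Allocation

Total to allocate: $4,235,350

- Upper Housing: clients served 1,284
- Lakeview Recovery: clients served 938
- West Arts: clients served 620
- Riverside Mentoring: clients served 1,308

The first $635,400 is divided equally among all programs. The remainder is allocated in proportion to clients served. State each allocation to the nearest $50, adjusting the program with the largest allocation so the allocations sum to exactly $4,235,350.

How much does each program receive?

Upper Housing: $1,272,650 · Lakeview Recovery: $972,550 · West Arts: $696,650 · Riverside Mentoring: $1,293,500

Equal tier: $635,400 ÷ 4 = $158,850 apiece.
Remainder $3,599,950 by clients served (total 4,150): Upper Housing 1,113,815.86 → $1,113,800; Lakeview Recovery 813,675.45 → $813,700; West Arts 537,823.86 → $537,800; Riverside Mentoring 1,134,634.84 → $1,134,650.
Totals: Upper Housing $158,850 + $1,113,800 = $1,272,650; Lakeview Recovery $158,850 + $813,700 = $972,550; West Arts $158,850 + $537,800 = $696,650; Riverside Mentoring $158,850 + $1,134,650 = $1,293,500.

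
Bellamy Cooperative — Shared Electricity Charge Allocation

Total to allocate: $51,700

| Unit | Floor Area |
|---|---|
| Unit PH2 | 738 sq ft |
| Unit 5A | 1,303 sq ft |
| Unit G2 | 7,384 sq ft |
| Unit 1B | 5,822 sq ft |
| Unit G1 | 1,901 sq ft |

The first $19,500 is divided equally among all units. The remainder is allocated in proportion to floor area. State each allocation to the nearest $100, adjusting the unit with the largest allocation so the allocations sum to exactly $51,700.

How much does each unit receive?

Equal tier: $19,500 ÷ 5 = $3,900 apiece.
Remainder $32,200 by floor area (total 17,148): Unit PH2 1,385.79 → $1,400; Unit 5A 2,446.73 → $2,400; Unit G2 13,865.45 → $13,900; Unit 1B 10,932.38 → $10,900; Unit G1 3,569.64 → $3,600.
Totals: Unit PH2 $3,900 + $1,400 = $5,300; Unit 5A $3,900 + $2,400 = $6,300; Unit G2 $3,900 + $13,900 = $17,800; Unit 1B $3,900 + $10,900 = $14,800; Unit G1 $3,900 + $3,600 = $7,500.

Unit PH2: $5,300 · Unit 5A: $6,300 · Unit G2: $17,800 · Unit 1B: $14,800 · Unit G1: $7,500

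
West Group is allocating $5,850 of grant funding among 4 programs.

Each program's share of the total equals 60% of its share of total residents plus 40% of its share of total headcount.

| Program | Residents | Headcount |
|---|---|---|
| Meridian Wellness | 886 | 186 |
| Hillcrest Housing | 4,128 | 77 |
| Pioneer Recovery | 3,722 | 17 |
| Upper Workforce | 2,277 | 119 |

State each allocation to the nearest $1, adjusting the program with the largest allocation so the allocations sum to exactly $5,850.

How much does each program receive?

Residents total 11,013; headcount total 399.
Blended shares (60% residents + 40% headcount): Meridian Wellness 0.2347; Hillcrest Housing 0.3021; Pioneer Recovery 0.2198; Upper Workforce 0.2434.
Unrounded shares: Meridian Wellness 1,373.21; Hillcrest Housing 1,767.23; Pioneer Recovery 1,285.95; Upper Workforce 1,423.61.
Rounded to nearest $1: Meridian Wellness $1,373; Hillcrest Housing $1,767; Pioneer Recovery $1,286; Upper Workforce $1,424. Sum = $5,850.
Rounded total matches; no reconciliation needed.

Meridian Wellness: $1,373 | Hillcrest Housing: $1,767 | Pioneer Recovery: $1,286 | Upper Workforce: $1,424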